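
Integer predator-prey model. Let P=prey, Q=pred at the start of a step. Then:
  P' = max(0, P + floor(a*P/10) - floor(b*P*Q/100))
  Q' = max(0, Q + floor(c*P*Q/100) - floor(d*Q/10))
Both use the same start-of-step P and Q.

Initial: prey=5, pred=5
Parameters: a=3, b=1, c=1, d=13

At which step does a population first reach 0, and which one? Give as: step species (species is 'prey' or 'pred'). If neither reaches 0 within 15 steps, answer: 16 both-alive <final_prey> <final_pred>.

Answer: 1 pred

Derivation:
Step 1: prey: 5+1-0=6; pred: 5+0-6=0
First extinction: pred at step 1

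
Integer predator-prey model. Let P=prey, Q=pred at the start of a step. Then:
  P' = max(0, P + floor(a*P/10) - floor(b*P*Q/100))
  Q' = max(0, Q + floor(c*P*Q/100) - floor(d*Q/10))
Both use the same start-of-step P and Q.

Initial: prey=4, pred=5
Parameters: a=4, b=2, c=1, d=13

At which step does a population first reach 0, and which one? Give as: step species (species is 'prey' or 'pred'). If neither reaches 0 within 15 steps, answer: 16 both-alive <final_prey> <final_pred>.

Answer: 1 pred

Derivation:
Step 1: prey: 4+1-0=5; pred: 5+0-6=0
First extinction: pred at step 1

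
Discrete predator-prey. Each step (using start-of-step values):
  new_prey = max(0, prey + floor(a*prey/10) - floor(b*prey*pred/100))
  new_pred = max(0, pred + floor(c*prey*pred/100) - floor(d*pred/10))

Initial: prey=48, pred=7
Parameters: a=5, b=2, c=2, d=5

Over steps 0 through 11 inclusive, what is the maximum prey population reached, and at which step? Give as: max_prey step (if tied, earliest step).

Answer: 99 3

Derivation:
Step 1: prey: 48+24-6=66; pred: 7+6-3=10
Step 2: prey: 66+33-13=86; pred: 10+13-5=18
Step 3: prey: 86+43-30=99; pred: 18+30-9=39
Step 4: prey: 99+49-77=71; pred: 39+77-19=97
Step 5: prey: 71+35-137=0; pred: 97+137-48=186
Step 6: prey: 0+0-0=0; pred: 186+0-93=93
Step 7: prey: 0+0-0=0; pred: 93+0-46=47
Step 8: prey: 0+0-0=0; pred: 47+0-23=24
Step 9: prey: 0+0-0=0; pred: 24+0-12=12
Step 10: prey: 0+0-0=0; pred: 12+0-6=6
Step 11: prey: 0+0-0=0; pred: 6+0-3=3
Max prey = 99 at step 3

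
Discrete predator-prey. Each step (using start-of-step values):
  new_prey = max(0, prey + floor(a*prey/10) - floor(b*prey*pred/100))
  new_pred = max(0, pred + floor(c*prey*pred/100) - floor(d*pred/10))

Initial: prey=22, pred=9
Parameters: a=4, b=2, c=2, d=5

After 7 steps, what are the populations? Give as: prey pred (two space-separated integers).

Answer: 50 50

Derivation:
Step 1: prey: 22+8-3=27; pred: 9+3-4=8
Step 2: prey: 27+10-4=33; pred: 8+4-4=8
Step 3: prey: 33+13-5=41; pred: 8+5-4=9
Step 4: prey: 41+16-7=50; pred: 9+7-4=12
Step 5: prey: 50+20-12=58; pred: 12+12-6=18
Step 6: prey: 58+23-20=61; pred: 18+20-9=29
Step 7: prey: 61+24-35=50; pred: 29+35-14=50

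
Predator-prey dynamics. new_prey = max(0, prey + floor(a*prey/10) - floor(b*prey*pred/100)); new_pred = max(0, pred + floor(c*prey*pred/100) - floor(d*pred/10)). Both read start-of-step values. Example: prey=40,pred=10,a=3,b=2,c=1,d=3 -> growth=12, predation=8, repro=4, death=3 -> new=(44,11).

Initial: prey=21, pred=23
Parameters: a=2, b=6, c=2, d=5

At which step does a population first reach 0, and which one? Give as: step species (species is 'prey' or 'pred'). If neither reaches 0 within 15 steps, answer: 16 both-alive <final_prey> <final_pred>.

Answer: 1 prey

Derivation:
Step 1: prey: 21+4-28=0; pred: 23+9-11=21
First extinction: prey at step 1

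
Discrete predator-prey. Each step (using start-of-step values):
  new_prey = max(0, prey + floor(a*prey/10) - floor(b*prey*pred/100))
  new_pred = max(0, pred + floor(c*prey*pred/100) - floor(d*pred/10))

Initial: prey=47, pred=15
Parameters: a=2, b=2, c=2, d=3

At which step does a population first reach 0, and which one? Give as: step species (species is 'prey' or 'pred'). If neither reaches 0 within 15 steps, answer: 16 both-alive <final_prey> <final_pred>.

Answer: 16 both-alive 1 3

Derivation:
Step 1: prey: 47+9-14=42; pred: 15+14-4=25
Step 2: prey: 42+8-21=29; pred: 25+21-7=39
Step 3: prey: 29+5-22=12; pred: 39+22-11=50
Step 4: prey: 12+2-12=2; pred: 50+12-15=47
Step 5: prey: 2+0-1=1; pred: 47+1-14=34
Step 6: prey: 1+0-0=1; pred: 34+0-10=24
Step 7: prey: 1+0-0=1; pred: 24+0-7=17
Step 8: prey: 1+0-0=1; pred: 17+0-5=12
Step 9: prey: 1+0-0=1; pred: 12+0-3=9
Step 10: prey: 1+0-0=1; pred: 9+0-2=7
Step 11: prey: 1+0-0=1; pred: 7+0-2=5
Step 12: prey: 1+0-0=1; pred: 5+0-1=4
Step 13: prey: 1+0-0=1; pred: 4+0-1=3
Step 14: prey: 1+0-0=1; pred: 3+0-0=3
Steps 15-15: state stable at prey=1, pred=3 (no change)
No extinction within 15 steps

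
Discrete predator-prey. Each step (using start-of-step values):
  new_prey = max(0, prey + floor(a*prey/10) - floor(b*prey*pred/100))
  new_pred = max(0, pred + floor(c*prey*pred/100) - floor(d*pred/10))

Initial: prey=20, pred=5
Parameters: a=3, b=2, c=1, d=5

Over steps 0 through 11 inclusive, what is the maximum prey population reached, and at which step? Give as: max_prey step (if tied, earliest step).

Step 1: prey: 20+6-2=24; pred: 5+1-2=4
Step 2: prey: 24+7-1=30; pred: 4+0-2=2
Step 3: prey: 30+9-1=38; pred: 2+0-1=1
Step 4: prey: 38+11-0=49; pred: 1+0-0=1
Step 5: prey: 49+14-0=63; pred: 1+0-0=1
Step 6: prey: 63+18-1=80; pred: 1+0-0=1
Step 7: prey: 80+24-1=103; pred: 1+0-0=1
Step 8: prey: 103+30-2=131; pred: 1+1-0=2
Step 9: prey: 131+39-5=165; pred: 2+2-1=3
Step 10: prey: 165+49-9=205; pred: 3+4-1=6
Step 11: prey: 205+61-24=242; pred: 6+12-3=15
Max prey = 242 at step 11

Answer: 242 11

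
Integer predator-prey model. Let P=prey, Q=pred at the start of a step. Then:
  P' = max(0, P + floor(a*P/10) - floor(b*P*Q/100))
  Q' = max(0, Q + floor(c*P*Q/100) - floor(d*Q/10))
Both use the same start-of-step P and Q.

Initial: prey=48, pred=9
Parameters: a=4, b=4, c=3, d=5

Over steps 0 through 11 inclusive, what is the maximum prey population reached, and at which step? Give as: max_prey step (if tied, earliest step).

Step 1: prey: 48+19-17=50; pred: 9+12-4=17
Step 2: prey: 50+20-34=36; pred: 17+25-8=34
Step 3: prey: 36+14-48=2; pred: 34+36-17=53
Step 4: prey: 2+0-4=0; pred: 53+3-26=30
Step 5: prey: 0+0-0=0; pred: 30+0-15=15
Step 6: prey: 0+0-0=0; pred: 15+0-7=8
Step 7: prey: 0+0-0=0; pred: 8+0-4=4
Step 8: prey: 0+0-0=0; pred: 4+0-2=2
Step 9: prey: 0+0-0=0; pred: 2+0-1=1
Step 10: prey: 0+0-0=0; pred: 1+0-0=1
Step 11: prey: 0+0-0=0; pred: 1+0-0=1
Max prey = 50 at step 1

Answer: 50 1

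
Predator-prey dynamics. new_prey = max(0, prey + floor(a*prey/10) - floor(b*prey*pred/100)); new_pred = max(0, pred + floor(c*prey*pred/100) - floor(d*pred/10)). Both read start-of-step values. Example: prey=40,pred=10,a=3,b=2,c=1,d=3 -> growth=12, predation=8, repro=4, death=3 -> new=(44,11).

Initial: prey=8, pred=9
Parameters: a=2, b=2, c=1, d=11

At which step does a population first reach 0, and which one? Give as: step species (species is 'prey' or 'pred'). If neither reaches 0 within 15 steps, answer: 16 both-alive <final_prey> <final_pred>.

Step 1: prey: 8+1-1=8; pred: 9+0-9=0
First extinction: pred at step 1

Answer: 1 pred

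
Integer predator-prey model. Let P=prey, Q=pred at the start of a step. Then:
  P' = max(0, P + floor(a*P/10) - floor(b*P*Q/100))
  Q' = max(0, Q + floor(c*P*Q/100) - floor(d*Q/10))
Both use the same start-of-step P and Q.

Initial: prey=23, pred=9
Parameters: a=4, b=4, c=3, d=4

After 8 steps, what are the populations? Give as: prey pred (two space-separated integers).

Answer: 3 6

Derivation:
Step 1: prey: 23+9-8=24; pred: 9+6-3=12
Step 2: prey: 24+9-11=22; pred: 12+8-4=16
Step 3: prey: 22+8-14=16; pred: 16+10-6=20
Step 4: prey: 16+6-12=10; pred: 20+9-8=21
Step 5: prey: 10+4-8=6; pred: 21+6-8=19
Step 6: prey: 6+2-4=4; pred: 19+3-7=15
Step 7: prey: 4+1-2=3; pred: 15+1-6=10
Step 8: prey: 3+1-1=3; pred: 10+0-4=6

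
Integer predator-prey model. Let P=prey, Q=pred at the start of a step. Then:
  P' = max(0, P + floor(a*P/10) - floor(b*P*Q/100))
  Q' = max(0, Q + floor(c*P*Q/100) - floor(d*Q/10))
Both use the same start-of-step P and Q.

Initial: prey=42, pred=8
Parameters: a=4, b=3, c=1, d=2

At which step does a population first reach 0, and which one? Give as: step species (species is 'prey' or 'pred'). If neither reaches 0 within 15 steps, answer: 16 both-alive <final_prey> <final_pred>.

Step 1: prey: 42+16-10=48; pred: 8+3-1=10
Step 2: prey: 48+19-14=53; pred: 10+4-2=12
Step 3: prey: 53+21-19=55; pred: 12+6-2=16
Step 4: prey: 55+22-26=51; pred: 16+8-3=21
Step 5: prey: 51+20-32=39; pred: 21+10-4=27
Step 6: prey: 39+15-31=23; pred: 27+10-5=32
Step 7: prey: 23+9-22=10; pred: 32+7-6=33
Step 8: prey: 10+4-9=5; pred: 33+3-6=30
Step 9: prey: 5+2-4=3; pred: 30+1-6=25
Step 10: prey: 3+1-2=2; pred: 25+0-5=20
Step 11: prey: 2+0-1=1; pred: 20+0-4=16
Step 12: prey: 1+0-0=1; pred: 16+0-3=13
Step 13: prey: 1+0-0=1; pred: 13+0-2=11
Step 14: prey: 1+0-0=1; pred: 11+0-2=9
Step 15: prey: 1+0-0=1; pred: 9+0-1=8
No extinction within 15 steps

Answer: 16 both-alive 1 8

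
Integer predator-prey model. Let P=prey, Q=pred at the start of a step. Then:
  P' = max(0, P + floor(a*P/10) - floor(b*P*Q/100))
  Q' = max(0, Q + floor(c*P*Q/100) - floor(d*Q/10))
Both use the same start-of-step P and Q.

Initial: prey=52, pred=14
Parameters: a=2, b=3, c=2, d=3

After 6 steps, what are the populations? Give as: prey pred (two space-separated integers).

Step 1: prey: 52+10-21=41; pred: 14+14-4=24
Step 2: prey: 41+8-29=20; pred: 24+19-7=36
Step 3: prey: 20+4-21=3; pred: 36+14-10=40
Step 4: prey: 3+0-3=0; pred: 40+2-12=30
Step 5: prey: 0+0-0=0; pred: 30+0-9=21
Step 6: prey: 0+0-0=0; pred: 21+0-6=15

Answer: 0 15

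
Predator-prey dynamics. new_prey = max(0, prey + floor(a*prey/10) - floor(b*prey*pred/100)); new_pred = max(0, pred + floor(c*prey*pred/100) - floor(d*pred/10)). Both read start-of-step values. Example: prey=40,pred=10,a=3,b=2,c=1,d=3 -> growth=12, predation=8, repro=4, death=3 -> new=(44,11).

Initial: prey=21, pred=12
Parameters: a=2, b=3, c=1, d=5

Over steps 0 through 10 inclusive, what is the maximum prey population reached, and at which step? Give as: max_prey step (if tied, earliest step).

Step 1: prey: 21+4-7=18; pred: 12+2-6=8
Step 2: prey: 18+3-4=17; pred: 8+1-4=5
Step 3: prey: 17+3-2=18; pred: 5+0-2=3
Step 4: prey: 18+3-1=20; pred: 3+0-1=2
Step 5: prey: 20+4-1=23; pred: 2+0-1=1
Step 6: prey: 23+4-0=27; pred: 1+0-0=1
Step 7: prey: 27+5-0=32; pred: 1+0-0=1
Step 8: prey: 32+6-0=38; pred: 1+0-0=1
Step 9: prey: 38+7-1=44; pred: 1+0-0=1
Step 10: prey: 44+8-1=51; pred: 1+0-0=1
Max prey = 51 at step 10

Answer: 51 10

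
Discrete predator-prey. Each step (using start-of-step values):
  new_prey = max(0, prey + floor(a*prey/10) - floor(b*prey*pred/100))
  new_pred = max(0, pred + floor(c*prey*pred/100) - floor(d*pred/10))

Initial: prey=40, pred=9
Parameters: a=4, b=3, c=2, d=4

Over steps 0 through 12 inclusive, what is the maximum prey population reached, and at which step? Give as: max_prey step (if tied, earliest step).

Answer: 47 2

Derivation:
Step 1: prey: 40+16-10=46; pred: 9+7-3=13
Step 2: prey: 46+18-17=47; pred: 13+11-5=19
Step 3: prey: 47+18-26=39; pred: 19+17-7=29
Step 4: prey: 39+15-33=21; pred: 29+22-11=40
Step 5: prey: 21+8-25=4; pred: 40+16-16=40
Step 6: prey: 4+1-4=1; pred: 40+3-16=27
Step 7: prey: 1+0-0=1; pred: 27+0-10=17
Step 8: prey: 1+0-0=1; pred: 17+0-6=11
Step 9: prey: 1+0-0=1; pred: 11+0-4=7
Step 10: prey: 1+0-0=1; pred: 7+0-2=5
Step 11: prey: 1+0-0=1; pred: 5+0-2=3
Step 12: prey: 1+0-0=1; pred: 3+0-1=2
Max prey = 47 at step 2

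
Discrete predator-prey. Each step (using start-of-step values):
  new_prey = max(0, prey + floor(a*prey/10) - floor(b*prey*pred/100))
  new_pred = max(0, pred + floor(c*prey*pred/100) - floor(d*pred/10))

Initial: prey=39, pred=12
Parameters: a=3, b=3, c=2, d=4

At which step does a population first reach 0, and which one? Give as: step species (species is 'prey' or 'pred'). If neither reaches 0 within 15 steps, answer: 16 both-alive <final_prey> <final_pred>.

Answer: 16 both-alive 18 2

Derivation:
Step 1: prey: 39+11-14=36; pred: 12+9-4=17
Step 2: prey: 36+10-18=28; pred: 17+12-6=23
Step 3: prey: 28+8-19=17; pred: 23+12-9=26
Step 4: prey: 17+5-13=9; pred: 26+8-10=24
Step 5: prey: 9+2-6=5; pred: 24+4-9=19
Step 6: prey: 5+1-2=4; pred: 19+1-7=13
Step 7: prey: 4+1-1=4; pred: 13+1-5=9
Step 8: prey: 4+1-1=4; pred: 9+0-3=6
Step 9: prey: 4+1-0=5; pred: 6+0-2=4
Step 10: prey: 5+1-0=6; pred: 4+0-1=3
Step 11: prey: 6+1-0=7; pred: 3+0-1=2
Step 12: prey: 7+2-0=9; pred: 2+0-0=2
Step 13: prey: 9+2-0=11; pred: 2+0-0=2
Step 14: prey: 11+3-0=14; pred: 2+0-0=2
Step 15: prey: 14+4-0=18; pred: 2+0-0=2
No extinction within 15 steps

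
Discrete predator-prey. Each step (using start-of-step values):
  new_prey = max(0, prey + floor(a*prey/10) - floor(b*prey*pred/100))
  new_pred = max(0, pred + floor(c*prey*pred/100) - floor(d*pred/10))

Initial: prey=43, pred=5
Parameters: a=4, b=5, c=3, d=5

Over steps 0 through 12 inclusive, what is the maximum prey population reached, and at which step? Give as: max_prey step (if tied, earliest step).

Step 1: prey: 43+17-10=50; pred: 5+6-2=9
Step 2: prey: 50+20-22=48; pred: 9+13-4=18
Step 3: prey: 48+19-43=24; pred: 18+25-9=34
Step 4: prey: 24+9-40=0; pred: 34+24-17=41
Step 5: prey: 0+0-0=0; pred: 41+0-20=21
Step 6: prey: 0+0-0=0; pred: 21+0-10=11
Step 7: prey: 0+0-0=0; pred: 11+0-5=6
Step 8: prey: 0+0-0=0; pred: 6+0-3=3
Step 9: prey: 0+0-0=0; pred: 3+0-1=2
Step 10: prey: 0+0-0=0; pred: 2+0-1=1
Step 11: prey: 0+0-0=0; pred: 1+0-0=1
Step 12: prey: 0+0-0=0; pred: 1+0-0=1
Max prey = 50 at step 1

Answer: 50 1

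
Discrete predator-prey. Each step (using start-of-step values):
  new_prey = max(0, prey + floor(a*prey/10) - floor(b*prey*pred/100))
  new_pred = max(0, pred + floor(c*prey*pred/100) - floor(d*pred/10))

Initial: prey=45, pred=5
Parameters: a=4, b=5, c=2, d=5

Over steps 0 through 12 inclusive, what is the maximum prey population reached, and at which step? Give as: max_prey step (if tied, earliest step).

Step 1: prey: 45+18-11=52; pred: 5+4-2=7
Step 2: prey: 52+20-18=54; pred: 7+7-3=11
Step 3: prey: 54+21-29=46; pred: 11+11-5=17
Step 4: prey: 46+18-39=25; pred: 17+15-8=24
Step 5: prey: 25+10-30=5; pred: 24+12-12=24
Step 6: prey: 5+2-6=1; pred: 24+2-12=14
Step 7: prey: 1+0-0=1; pred: 14+0-7=7
Step 8: prey: 1+0-0=1; pred: 7+0-3=4
Step 9: prey: 1+0-0=1; pred: 4+0-2=2
Step 10: prey: 1+0-0=1; pred: 2+0-1=1
Step 11: prey: 1+0-0=1; pred: 1+0-0=1
Step 12: prey: 1+0-0=1; pred: 1+0-0=1
Max prey = 54 at step 2

Answer: 54 2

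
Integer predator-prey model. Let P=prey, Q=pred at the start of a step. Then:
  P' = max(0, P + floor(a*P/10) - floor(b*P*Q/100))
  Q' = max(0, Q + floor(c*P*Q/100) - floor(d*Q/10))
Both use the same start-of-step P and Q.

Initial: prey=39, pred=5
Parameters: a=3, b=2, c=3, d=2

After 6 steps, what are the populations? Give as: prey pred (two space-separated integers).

Step 1: prey: 39+11-3=47; pred: 5+5-1=9
Step 2: prey: 47+14-8=53; pred: 9+12-1=20
Step 3: prey: 53+15-21=47; pred: 20+31-4=47
Step 4: prey: 47+14-44=17; pred: 47+66-9=104
Step 5: prey: 17+5-35=0; pred: 104+53-20=137
Step 6: prey: 0+0-0=0; pred: 137+0-27=110

Answer: 0 110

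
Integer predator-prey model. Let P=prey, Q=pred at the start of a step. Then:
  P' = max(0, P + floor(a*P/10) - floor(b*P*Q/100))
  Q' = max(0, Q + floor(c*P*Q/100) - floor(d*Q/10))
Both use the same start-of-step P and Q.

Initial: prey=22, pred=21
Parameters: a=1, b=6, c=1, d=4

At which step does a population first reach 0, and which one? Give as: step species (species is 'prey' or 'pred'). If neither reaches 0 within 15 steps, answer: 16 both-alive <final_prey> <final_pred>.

Answer: 1 prey

Derivation:
Step 1: prey: 22+2-27=0; pred: 21+4-8=17
First extinction: prey at step 1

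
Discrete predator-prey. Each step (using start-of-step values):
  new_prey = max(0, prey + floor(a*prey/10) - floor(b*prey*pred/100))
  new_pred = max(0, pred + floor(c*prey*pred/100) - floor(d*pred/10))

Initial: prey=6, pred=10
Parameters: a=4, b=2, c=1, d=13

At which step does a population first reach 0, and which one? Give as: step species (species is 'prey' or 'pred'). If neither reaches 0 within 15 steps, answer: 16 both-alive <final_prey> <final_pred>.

Answer: 1 pred

Derivation:
Step 1: prey: 6+2-1=7; pred: 10+0-13=0
First extinction: pred at step 1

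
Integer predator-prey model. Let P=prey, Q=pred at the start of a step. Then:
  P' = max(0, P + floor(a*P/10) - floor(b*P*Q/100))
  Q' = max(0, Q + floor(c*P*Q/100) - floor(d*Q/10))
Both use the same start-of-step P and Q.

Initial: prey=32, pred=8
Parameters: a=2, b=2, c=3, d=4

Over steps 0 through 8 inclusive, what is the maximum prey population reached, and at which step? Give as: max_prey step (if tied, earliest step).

Answer: 33 1

Derivation:
Step 1: prey: 32+6-5=33; pred: 8+7-3=12
Step 2: prey: 33+6-7=32; pred: 12+11-4=19
Step 3: prey: 32+6-12=26; pred: 19+18-7=30
Step 4: prey: 26+5-15=16; pred: 30+23-12=41
Step 5: prey: 16+3-13=6; pred: 41+19-16=44
Step 6: prey: 6+1-5=2; pred: 44+7-17=34
Step 7: prey: 2+0-1=1; pred: 34+2-13=23
Step 8: prey: 1+0-0=1; pred: 23+0-9=14
Max prey = 33 at step 1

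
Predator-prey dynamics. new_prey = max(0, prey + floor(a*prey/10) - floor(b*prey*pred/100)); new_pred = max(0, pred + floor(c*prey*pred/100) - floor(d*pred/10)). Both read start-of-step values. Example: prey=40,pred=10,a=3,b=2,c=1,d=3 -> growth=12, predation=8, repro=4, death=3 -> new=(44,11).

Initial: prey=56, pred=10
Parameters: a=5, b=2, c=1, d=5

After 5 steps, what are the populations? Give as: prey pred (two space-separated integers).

Answer: 129 55

Derivation:
Step 1: prey: 56+28-11=73; pred: 10+5-5=10
Step 2: prey: 73+36-14=95; pred: 10+7-5=12
Step 3: prey: 95+47-22=120; pred: 12+11-6=17
Step 4: prey: 120+60-40=140; pred: 17+20-8=29
Step 5: prey: 140+70-81=129; pred: 29+40-14=55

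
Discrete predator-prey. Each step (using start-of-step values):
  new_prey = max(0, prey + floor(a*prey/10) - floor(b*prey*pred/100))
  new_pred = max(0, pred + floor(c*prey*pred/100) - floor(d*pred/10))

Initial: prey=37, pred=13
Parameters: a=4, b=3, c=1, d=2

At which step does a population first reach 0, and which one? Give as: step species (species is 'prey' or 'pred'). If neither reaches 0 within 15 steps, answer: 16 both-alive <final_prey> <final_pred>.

Answer: 16 both-alive 10 6

Derivation:
Step 1: prey: 37+14-14=37; pred: 13+4-2=15
Step 2: prey: 37+14-16=35; pred: 15+5-3=17
Step 3: prey: 35+14-17=32; pred: 17+5-3=19
Step 4: prey: 32+12-18=26; pred: 19+6-3=22
Step 5: prey: 26+10-17=19; pred: 22+5-4=23
Step 6: prey: 19+7-13=13; pred: 23+4-4=23
Step 7: prey: 13+5-8=10; pred: 23+2-4=21
Step 8: prey: 10+4-6=8; pred: 21+2-4=19
Step 9: prey: 8+3-4=7; pred: 19+1-3=17
Step 10: prey: 7+2-3=6; pred: 17+1-3=15
Step 11: prey: 6+2-2=6; pred: 15+0-3=12
Step 12: prey: 6+2-2=6; pred: 12+0-2=10
Step 13: prey: 6+2-1=7; pred: 10+0-2=8
Step 14: prey: 7+2-1=8; pred: 8+0-1=7
Step 15: prey: 8+3-1=10; pred: 7+0-1=6
No extinction within 15 steps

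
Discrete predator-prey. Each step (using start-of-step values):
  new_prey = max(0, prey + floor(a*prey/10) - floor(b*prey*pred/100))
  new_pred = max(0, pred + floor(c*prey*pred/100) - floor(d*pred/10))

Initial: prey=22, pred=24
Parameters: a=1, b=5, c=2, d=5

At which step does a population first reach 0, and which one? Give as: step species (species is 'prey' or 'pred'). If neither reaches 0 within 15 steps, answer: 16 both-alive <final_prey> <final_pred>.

Answer: 1 prey

Derivation:
Step 1: prey: 22+2-26=0; pred: 24+10-12=22
First extinction: prey at step 1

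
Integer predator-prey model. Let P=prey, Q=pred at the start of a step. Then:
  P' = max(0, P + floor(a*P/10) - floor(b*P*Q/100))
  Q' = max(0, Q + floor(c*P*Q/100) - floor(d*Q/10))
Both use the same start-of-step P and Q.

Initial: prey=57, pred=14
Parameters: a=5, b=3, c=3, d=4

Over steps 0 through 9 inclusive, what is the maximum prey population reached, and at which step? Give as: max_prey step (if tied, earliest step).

Answer: 62 1

Derivation:
Step 1: prey: 57+28-23=62; pred: 14+23-5=32
Step 2: prey: 62+31-59=34; pred: 32+59-12=79
Step 3: prey: 34+17-80=0; pred: 79+80-31=128
Step 4: prey: 0+0-0=0; pred: 128+0-51=77
Step 5: prey: 0+0-0=0; pred: 77+0-30=47
Step 6: prey: 0+0-0=0; pred: 47+0-18=29
Step 7: prey: 0+0-0=0; pred: 29+0-11=18
Step 8: prey: 0+0-0=0; pred: 18+0-7=11
Step 9: prey: 0+0-0=0; pred: 11+0-4=7
Max prey = 62 at step 1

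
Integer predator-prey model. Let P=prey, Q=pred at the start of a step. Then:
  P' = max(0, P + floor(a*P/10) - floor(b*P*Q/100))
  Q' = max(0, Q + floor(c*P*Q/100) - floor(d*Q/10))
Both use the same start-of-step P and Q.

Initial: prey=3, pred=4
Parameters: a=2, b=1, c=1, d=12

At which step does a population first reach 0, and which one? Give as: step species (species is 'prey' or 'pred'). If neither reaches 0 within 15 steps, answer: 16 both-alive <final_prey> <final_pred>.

Step 1: prey: 3+0-0=3; pred: 4+0-4=0
First extinction: pred at step 1

Answer: 1 pred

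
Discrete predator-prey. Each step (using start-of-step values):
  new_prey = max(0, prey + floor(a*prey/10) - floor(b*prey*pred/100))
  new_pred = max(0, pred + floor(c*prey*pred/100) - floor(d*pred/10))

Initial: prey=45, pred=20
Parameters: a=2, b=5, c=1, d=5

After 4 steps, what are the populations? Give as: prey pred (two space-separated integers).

Step 1: prey: 45+9-45=9; pred: 20+9-10=19
Step 2: prey: 9+1-8=2; pred: 19+1-9=11
Step 3: prey: 2+0-1=1; pred: 11+0-5=6
Step 4: prey: 1+0-0=1; pred: 6+0-3=3

Answer: 1 3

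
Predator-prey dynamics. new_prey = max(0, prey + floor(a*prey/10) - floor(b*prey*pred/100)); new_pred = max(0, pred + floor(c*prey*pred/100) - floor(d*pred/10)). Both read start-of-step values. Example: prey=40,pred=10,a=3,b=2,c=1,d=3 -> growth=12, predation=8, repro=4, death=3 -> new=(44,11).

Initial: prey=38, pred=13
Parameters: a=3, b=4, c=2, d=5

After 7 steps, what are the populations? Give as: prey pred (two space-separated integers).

Step 1: prey: 38+11-19=30; pred: 13+9-6=16
Step 2: prey: 30+9-19=20; pred: 16+9-8=17
Step 3: prey: 20+6-13=13; pred: 17+6-8=15
Step 4: prey: 13+3-7=9; pred: 15+3-7=11
Step 5: prey: 9+2-3=8; pred: 11+1-5=7
Step 6: prey: 8+2-2=8; pred: 7+1-3=5
Step 7: prey: 8+2-1=9; pred: 5+0-2=3

Answer: 9 3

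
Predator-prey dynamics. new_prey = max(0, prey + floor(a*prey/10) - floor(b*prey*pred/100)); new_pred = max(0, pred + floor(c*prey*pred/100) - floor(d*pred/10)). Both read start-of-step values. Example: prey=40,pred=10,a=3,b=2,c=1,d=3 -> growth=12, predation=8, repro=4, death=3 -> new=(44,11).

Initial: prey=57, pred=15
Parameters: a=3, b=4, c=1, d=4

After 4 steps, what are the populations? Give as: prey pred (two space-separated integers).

Step 1: prey: 57+17-34=40; pred: 15+8-6=17
Step 2: prey: 40+12-27=25; pred: 17+6-6=17
Step 3: prey: 25+7-17=15; pred: 17+4-6=15
Step 4: prey: 15+4-9=10; pred: 15+2-6=11

Answer: 10 11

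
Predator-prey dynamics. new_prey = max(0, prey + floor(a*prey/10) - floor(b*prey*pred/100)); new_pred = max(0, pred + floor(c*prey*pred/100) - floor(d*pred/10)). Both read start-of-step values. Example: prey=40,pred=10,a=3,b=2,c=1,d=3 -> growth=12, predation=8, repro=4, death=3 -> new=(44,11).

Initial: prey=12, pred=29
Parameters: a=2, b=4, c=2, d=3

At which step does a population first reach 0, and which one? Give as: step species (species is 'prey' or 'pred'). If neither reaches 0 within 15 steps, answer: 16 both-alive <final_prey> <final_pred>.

Step 1: prey: 12+2-13=1; pred: 29+6-8=27
Step 2: prey: 1+0-1=0; pred: 27+0-8=19
First extinction: prey at step 2

Answer: 2 prey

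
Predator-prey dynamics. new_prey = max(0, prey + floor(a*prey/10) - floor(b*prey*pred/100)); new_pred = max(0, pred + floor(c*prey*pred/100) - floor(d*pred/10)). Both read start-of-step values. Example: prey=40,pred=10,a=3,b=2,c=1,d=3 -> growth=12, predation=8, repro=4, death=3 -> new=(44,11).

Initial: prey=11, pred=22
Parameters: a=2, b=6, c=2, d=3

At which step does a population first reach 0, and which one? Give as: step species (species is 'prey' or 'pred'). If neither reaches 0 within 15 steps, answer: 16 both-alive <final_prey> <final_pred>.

Answer: 1 prey

Derivation:
Step 1: prey: 11+2-14=0; pred: 22+4-6=20
First extinction: prey at step 1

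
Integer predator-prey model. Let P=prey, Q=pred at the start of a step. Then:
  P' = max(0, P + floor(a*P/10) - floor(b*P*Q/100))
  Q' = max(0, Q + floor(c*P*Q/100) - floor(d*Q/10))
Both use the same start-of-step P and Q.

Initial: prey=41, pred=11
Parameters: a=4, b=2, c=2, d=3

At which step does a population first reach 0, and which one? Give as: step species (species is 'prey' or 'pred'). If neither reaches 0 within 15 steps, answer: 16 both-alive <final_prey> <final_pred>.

Step 1: prey: 41+16-9=48; pred: 11+9-3=17
Step 2: prey: 48+19-16=51; pred: 17+16-5=28
Step 3: prey: 51+20-28=43; pred: 28+28-8=48
Step 4: prey: 43+17-41=19; pred: 48+41-14=75
Step 5: prey: 19+7-28=0; pred: 75+28-22=81
First extinction: prey at step 5

Answer: 5 prey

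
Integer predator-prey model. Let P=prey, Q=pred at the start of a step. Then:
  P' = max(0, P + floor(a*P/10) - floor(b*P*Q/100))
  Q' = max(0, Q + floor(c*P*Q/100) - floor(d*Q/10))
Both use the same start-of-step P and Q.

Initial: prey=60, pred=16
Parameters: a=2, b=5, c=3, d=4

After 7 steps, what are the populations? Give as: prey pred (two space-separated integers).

Step 1: prey: 60+12-48=24; pred: 16+28-6=38
Step 2: prey: 24+4-45=0; pred: 38+27-15=50
Step 3: prey: 0+0-0=0; pred: 50+0-20=30
Step 4: prey: 0+0-0=0; pred: 30+0-12=18
Step 5: prey: 0+0-0=0; pred: 18+0-7=11
Step 6: prey: 0+0-0=0; pred: 11+0-4=7
Step 7: prey: 0+0-0=0; pred: 7+0-2=5

Answer: 0 5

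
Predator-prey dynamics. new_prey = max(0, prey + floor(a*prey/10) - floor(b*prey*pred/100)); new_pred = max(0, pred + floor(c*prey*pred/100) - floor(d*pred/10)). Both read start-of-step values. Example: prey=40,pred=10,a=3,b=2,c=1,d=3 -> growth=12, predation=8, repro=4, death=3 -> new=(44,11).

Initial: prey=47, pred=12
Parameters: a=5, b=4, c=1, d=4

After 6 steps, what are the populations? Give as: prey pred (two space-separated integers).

Step 1: prey: 47+23-22=48; pred: 12+5-4=13
Step 2: prey: 48+24-24=48; pred: 13+6-5=14
Step 3: prey: 48+24-26=46; pred: 14+6-5=15
Step 4: prey: 46+23-27=42; pred: 15+6-6=15
Step 5: prey: 42+21-25=38; pred: 15+6-6=15
Step 6: prey: 38+19-22=35; pred: 15+5-6=14

Answer: 35 14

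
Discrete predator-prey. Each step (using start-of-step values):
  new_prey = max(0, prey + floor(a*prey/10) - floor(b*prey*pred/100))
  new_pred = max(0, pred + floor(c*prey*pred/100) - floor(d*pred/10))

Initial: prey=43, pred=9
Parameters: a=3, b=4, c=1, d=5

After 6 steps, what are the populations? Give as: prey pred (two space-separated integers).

Answer: 54 5

Derivation:
Step 1: prey: 43+12-15=40; pred: 9+3-4=8
Step 2: prey: 40+12-12=40; pred: 8+3-4=7
Step 3: prey: 40+12-11=41; pred: 7+2-3=6
Step 4: prey: 41+12-9=44; pred: 6+2-3=5
Step 5: prey: 44+13-8=49; pred: 5+2-2=5
Step 6: prey: 49+14-9=54; pred: 5+2-2=5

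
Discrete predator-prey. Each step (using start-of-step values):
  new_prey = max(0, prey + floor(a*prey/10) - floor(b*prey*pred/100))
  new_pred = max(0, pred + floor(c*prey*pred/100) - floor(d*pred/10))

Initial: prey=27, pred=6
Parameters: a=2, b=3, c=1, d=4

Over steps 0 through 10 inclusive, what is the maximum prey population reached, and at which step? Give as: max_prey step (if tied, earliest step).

Step 1: prey: 27+5-4=28; pred: 6+1-2=5
Step 2: prey: 28+5-4=29; pred: 5+1-2=4
Step 3: prey: 29+5-3=31; pred: 4+1-1=4
Step 4: prey: 31+6-3=34; pred: 4+1-1=4
Step 5: prey: 34+6-4=36; pred: 4+1-1=4
Step 6: prey: 36+7-4=39; pred: 4+1-1=4
Step 7: prey: 39+7-4=42; pred: 4+1-1=4
Step 8: prey: 42+8-5=45; pred: 4+1-1=4
Step 9: prey: 45+9-5=49; pred: 4+1-1=4
Step 10: prey: 49+9-5=53; pred: 4+1-1=4
Max prey = 53 at step 10

Answer: 53 10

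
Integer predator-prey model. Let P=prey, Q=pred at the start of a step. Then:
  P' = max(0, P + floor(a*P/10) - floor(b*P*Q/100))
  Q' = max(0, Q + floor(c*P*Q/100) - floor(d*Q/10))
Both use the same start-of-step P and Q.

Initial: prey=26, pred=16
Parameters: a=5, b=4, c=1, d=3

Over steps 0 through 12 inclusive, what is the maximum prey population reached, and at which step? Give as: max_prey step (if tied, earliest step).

Step 1: prey: 26+13-16=23; pred: 16+4-4=16
Step 2: prey: 23+11-14=20; pred: 16+3-4=15
Step 3: prey: 20+10-12=18; pred: 15+3-4=14
Step 4: prey: 18+9-10=17; pred: 14+2-4=12
Step 5: prey: 17+8-8=17; pred: 12+2-3=11
Step 6: prey: 17+8-7=18; pred: 11+1-3=9
Step 7: prey: 18+9-6=21; pred: 9+1-2=8
Step 8: prey: 21+10-6=25; pred: 8+1-2=7
Step 9: prey: 25+12-7=30; pred: 7+1-2=6
Step 10: prey: 30+15-7=38; pred: 6+1-1=6
Step 11: prey: 38+19-9=48; pred: 6+2-1=7
Step 12: prey: 48+24-13=59; pred: 7+3-2=8
Max prey = 59 at step 12

Answer: 59 12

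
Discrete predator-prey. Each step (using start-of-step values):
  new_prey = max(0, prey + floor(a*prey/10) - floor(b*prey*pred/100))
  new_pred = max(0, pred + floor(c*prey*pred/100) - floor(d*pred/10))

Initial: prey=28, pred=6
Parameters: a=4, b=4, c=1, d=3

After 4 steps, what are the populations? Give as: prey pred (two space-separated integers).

Step 1: prey: 28+11-6=33; pred: 6+1-1=6
Step 2: prey: 33+13-7=39; pred: 6+1-1=6
Step 3: prey: 39+15-9=45; pred: 6+2-1=7
Step 4: prey: 45+18-12=51; pred: 7+3-2=8

Answer: 51 8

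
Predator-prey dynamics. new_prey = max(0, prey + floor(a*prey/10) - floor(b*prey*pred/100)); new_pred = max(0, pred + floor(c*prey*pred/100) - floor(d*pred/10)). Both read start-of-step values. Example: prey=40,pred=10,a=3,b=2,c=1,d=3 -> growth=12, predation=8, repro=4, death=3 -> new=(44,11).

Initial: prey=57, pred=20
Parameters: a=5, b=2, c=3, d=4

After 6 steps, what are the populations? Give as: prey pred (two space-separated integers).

Step 1: prey: 57+28-22=63; pred: 20+34-8=46
Step 2: prey: 63+31-57=37; pred: 46+86-18=114
Step 3: prey: 37+18-84=0; pred: 114+126-45=195
Step 4: prey: 0+0-0=0; pred: 195+0-78=117
Step 5: prey: 0+0-0=0; pred: 117+0-46=71
Step 6: prey: 0+0-0=0; pred: 71+0-28=43

Answer: 0 43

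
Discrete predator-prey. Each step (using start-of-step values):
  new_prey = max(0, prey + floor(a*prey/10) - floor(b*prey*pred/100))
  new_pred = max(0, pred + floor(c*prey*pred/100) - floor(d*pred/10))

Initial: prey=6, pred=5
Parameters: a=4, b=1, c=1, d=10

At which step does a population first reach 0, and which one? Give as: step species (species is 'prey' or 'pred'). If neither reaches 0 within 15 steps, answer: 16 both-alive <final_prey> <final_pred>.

Answer: 1 pred

Derivation:
Step 1: prey: 6+2-0=8; pred: 5+0-5=0
First extinction: pred at step 1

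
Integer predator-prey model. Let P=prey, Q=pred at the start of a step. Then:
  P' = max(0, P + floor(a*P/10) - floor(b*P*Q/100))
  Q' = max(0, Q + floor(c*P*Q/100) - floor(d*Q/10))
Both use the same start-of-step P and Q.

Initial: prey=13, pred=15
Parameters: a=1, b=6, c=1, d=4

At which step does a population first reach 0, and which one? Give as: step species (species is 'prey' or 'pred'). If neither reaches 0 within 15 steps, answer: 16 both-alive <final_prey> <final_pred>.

Step 1: prey: 13+1-11=3; pred: 15+1-6=10
Step 2: prey: 3+0-1=2; pred: 10+0-4=6
Step 3: prey: 2+0-0=2; pred: 6+0-2=4
Step 4: prey: 2+0-0=2; pred: 4+0-1=3
Step 5: prey: 2+0-0=2; pred: 3+0-1=2
Step 6: prey: 2+0-0=2; pred: 2+0-0=2
Steps 7-15: state stable at prey=2, pred=2 (no change)
No extinction within 15 steps

Answer: 16 both-alive 2 2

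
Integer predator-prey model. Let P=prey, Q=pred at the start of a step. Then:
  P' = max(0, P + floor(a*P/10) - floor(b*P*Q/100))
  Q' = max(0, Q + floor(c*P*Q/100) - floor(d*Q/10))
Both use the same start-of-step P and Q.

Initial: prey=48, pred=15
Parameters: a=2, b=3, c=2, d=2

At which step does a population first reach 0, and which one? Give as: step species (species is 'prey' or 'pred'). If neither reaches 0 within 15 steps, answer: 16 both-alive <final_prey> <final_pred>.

Answer: 4 prey

Derivation:
Step 1: prey: 48+9-21=36; pred: 15+14-3=26
Step 2: prey: 36+7-28=15; pred: 26+18-5=39
Step 3: prey: 15+3-17=1; pred: 39+11-7=43
Step 4: prey: 1+0-1=0; pred: 43+0-8=35
First extinction: prey at step 4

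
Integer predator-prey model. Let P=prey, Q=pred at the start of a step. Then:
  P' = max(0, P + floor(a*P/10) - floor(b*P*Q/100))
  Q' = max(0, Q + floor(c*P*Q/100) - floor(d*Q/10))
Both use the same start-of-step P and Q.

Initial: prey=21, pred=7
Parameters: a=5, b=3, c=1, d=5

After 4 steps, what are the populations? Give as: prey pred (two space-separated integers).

Step 1: prey: 21+10-4=27; pred: 7+1-3=5
Step 2: prey: 27+13-4=36; pred: 5+1-2=4
Step 3: prey: 36+18-4=50; pred: 4+1-2=3
Step 4: prey: 50+25-4=71; pred: 3+1-1=3

Answer: 71 3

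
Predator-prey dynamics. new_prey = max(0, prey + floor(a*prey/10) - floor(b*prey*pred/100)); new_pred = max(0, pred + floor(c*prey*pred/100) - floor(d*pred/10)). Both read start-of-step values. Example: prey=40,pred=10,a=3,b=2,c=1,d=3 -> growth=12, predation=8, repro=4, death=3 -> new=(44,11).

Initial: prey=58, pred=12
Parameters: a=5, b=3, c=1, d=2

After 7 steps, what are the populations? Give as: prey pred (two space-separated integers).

Answer: 0 33

Derivation:
Step 1: prey: 58+29-20=67; pred: 12+6-2=16
Step 2: prey: 67+33-32=68; pred: 16+10-3=23
Step 3: prey: 68+34-46=56; pred: 23+15-4=34
Step 4: prey: 56+28-57=27; pred: 34+19-6=47
Step 5: prey: 27+13-38=2; pred: 47+12-9=50
Step 6: prey: 2+1-3=0; pred: 50+1-10=41
Step 7: prey: 0+0-0=0; pred: 41+0-8=33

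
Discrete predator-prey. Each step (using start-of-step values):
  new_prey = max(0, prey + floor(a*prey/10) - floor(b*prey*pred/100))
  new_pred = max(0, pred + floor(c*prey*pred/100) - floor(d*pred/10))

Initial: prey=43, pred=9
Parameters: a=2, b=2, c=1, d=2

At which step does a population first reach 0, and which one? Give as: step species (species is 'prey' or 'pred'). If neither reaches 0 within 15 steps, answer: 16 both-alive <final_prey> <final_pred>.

Answer: 16 both-alive 5 8

Derivation:
Step 1: prey: 43+8-7=44; pred: 9+3-1=11
Step 2: prey: 44+8-9=43; pred: 11+4-2=13
Step 3: prey: 43+8-11=40; pred: 13+5-2=16
Step 4: prey: 40+8-12=36; pred: 16+6-3=19
Step 5: prey: 36+7-13=30; pred: 19+6-3=22
Step 6: prey: 30+6-13=23; pred: 22+6-4=24
Step 7: prey: 23+4-11=16; pred: 24+5-4=25
Step 8: prey: 16+3-8=11; pred: 25+4-5=24
Step 9: prey: 11+2-5=8; pred: 24+2-4=22
Step 10: prey: 8+1-3=6; pred: 22+1-4=19
Step 11: prey: 6+1-2=5; pred: 19+1-3=17
Step 12: prey: 5+1-1=5; pred: 17+0-3=14
Step 13: prey: 5+1-1=5; pred: 14+0-2=12
Step 14: prey: 5+1-1=5; pred: 12+0-2=10
Step 15: prey: 5+1-1=5; pred: 10+0-2=8
No extinction within 15 steps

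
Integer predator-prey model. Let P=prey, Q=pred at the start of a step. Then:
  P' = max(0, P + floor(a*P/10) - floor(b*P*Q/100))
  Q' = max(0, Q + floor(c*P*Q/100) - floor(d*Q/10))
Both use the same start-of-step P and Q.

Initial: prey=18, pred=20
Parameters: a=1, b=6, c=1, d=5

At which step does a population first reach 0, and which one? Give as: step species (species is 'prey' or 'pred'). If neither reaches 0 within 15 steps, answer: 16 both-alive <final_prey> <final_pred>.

Answer: 1 prey

Derivation:
Step 1: prey: 18+1-21=0; pred: 20+3-10=13
First extinction: prey at step 1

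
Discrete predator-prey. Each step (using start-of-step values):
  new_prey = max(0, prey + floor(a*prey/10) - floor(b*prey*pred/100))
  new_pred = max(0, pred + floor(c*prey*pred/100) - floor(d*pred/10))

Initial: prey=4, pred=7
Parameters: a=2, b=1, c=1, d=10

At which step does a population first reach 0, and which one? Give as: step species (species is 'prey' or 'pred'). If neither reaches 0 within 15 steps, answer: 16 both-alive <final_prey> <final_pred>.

Step 1: prey: 4+0-0=4; pred: 7+0-7=0
First extinction: pred at step 1

Answer: 1 pred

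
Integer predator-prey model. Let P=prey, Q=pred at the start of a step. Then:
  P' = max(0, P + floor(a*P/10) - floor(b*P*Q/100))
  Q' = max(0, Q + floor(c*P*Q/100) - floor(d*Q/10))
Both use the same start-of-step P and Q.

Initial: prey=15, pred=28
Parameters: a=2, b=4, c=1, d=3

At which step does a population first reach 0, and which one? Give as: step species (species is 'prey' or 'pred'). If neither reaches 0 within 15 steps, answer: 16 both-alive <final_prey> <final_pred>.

Step 1: prey: 15+3-16=2; pred: 28+4-8=24
Step 2: prey: 2+0-1=1; pred: 24+0-7=17
Step 3: prey: 1+0-0=1; pred: 17+0-5=12
Step 4: prey: 1+0-0=1; pred: 12+0-3=9
Step 5: prey: 1+0-0=1; pred: 9+0-2=7
Step 6: prey: 1+0-0=1; pred: 7+0-2=5
Step 7: prey: 1+0-0=1; pred: 5+0-1=4
Step 8: prey: 1+0-0=1; pred: 4+0-1=3
Step 9: prey: 1+0-0=1; pred: 3+0-0=3
Steps 10-15: state stable at prey=1, pred=3 (no change)
No extinction within 15 steps

Answer: 16 both-alive 1 3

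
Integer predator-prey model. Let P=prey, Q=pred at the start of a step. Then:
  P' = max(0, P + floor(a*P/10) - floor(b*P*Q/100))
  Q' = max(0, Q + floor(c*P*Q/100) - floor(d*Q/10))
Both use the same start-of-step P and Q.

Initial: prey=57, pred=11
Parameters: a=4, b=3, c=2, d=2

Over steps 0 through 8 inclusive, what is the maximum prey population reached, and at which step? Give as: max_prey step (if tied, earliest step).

Step 1: prey: 57+22-18=61; pred: 11+12-2=21
Step 2: prey: 61+24-38=47; pred: 21+25-4=42
Step 3: prey: 47+18-59=6; pred: 42+39-8=73
Step 4: prey: 6+2-13=0; pred: 73+8-14=67
Step 5: prey: 0+0-0=0; pred: 67+0-13=54
Step 6: prey: 0+0-0=0; pred: 54+0-10=44
Step 7: prey: 0+0-0=0; pred: 44+0-8=36
Step 8: prey: 0+0-0=0; pred: 36+0-7=29
Max prey = 61 at step 1

Answer: 61 1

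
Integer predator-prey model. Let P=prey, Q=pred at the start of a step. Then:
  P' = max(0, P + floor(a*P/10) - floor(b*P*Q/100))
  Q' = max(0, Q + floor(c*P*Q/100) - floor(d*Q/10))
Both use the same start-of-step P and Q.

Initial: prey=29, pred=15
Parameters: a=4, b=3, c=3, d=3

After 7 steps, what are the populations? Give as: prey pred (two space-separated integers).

Answer: 0 14

Derivation:
Step 1: prey: 29+11-13=27; pred: 15+13-4=24
Step 2: prey: 27+10-19=18; pred: 24+19-7=36
Step 3: prey: 18+7-19=6; pred: 36+19-10=45
Step 4: prey: 6+2-8=0; pred: 45+8-13=40
Step 5: prey: 0+0-0=0; pred: 40+0-12=28
Step 6: prey: 0+0-0=0; pred: 28+0-8=20
Step 7: prey: 0+0-0=0; pred: 20+0-6=14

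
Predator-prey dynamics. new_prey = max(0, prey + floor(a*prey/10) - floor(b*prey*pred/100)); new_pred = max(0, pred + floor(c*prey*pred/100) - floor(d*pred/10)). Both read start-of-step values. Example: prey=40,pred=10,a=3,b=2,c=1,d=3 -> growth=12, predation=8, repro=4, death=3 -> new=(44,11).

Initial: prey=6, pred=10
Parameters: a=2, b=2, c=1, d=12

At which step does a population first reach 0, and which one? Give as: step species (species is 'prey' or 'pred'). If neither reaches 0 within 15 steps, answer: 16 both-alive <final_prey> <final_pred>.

Answer: 1 pred

Derivation:
Step 1: prey: 6+1-1=6; pred: 10+0-12=0
First extinction: pred at step 1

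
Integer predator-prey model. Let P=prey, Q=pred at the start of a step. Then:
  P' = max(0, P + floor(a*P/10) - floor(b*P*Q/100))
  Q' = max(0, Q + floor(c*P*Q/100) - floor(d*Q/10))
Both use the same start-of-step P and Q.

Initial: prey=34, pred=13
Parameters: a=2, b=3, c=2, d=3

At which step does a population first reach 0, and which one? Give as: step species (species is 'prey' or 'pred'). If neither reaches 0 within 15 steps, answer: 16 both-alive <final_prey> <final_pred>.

Answer: 16 both-alive 2 3

Derivation:
Step 1: prey: 34+6-13=27; pred: 13+8-3=18
Step 2: prey: 27+5-14=18; pred: 18+9-5=22
Step 3: prey: 18+3-11=10; pred: 22+7-6=23
Step 4: prey: 10+2-6=6; pred: 23+4-6=21
Step 5: prey: 6+1-3=4; pred: 21+2-6=17
Step 6: prey: 4+0-2=2; pred: 17+1-5=13
Step 7: prey: 2+0-0=2; pred: 13+0-3=10
Step 8: prey: 2+0-0=2; pred: 10+0-3=7
Step 9: prey: 2+0-0=2; pred: 7+0-2=5
Step 10: prey: 2+0-0=2; pred: 5+0-1=4
Step 11: prey: 2+0-0=2; pred: 4+0-1=3
Step 12: prey: 2+0-0=2; pred: 3+0-0=3
Steps 13-15: state stable at prey=2, pred=3 (no change)
No extinction within 15 steps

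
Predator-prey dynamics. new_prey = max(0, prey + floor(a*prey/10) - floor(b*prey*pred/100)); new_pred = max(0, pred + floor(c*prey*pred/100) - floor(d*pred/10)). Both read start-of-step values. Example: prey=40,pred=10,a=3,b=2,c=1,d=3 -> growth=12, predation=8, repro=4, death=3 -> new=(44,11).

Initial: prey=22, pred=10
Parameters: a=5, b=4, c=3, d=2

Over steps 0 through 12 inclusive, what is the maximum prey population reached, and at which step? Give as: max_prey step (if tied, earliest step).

Answer: 25 1

Derivation:
Step 1: prey: 22+11-8=25; pred: 10+6-2=14
Step 2: prey: 25+12-14=23; pred: 14+10-2=22
Step 3: prey: 23+11-20=14; pred: 22+15-4=33
Step 4: prey: 14+7-18=3; pred: 33+13-6=40
Step 5: prey: 3+1-4=0; pred: 40+3-8=35
Step 6: prey: 0+0-0=0; pred: 35+0-7=28
Step 7: prey: 0+0-0=0; pred: 28+0-5=23
Step 8: prey: 0+0-0=0; pred: 23+0-4=19
Step 9: prey: 0+0-0=0; pred: 19+0-3=16
Step 10: prey: 0+0-0=0; pred: 16+0-3=13
Step 11: prey: 0+0-0=0; pred: 13+0-2=11
Step 12: prey: 0+0-0=0; pred: 11+0-2=9
Max prey = 25 at step 1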